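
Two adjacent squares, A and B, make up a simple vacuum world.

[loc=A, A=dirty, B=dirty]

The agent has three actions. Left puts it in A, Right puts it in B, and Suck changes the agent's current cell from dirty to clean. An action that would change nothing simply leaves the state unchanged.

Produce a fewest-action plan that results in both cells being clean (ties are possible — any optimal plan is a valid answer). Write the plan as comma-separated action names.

t=1 Suck ⇒ in A — A clean, B dirty
t=2 Right ⇒ in B — A clean, B dirty
t=3 Suck ⇒ in B — A clean, B clean
min 3: Suck A + move + Suck B

Suck, Right, Suck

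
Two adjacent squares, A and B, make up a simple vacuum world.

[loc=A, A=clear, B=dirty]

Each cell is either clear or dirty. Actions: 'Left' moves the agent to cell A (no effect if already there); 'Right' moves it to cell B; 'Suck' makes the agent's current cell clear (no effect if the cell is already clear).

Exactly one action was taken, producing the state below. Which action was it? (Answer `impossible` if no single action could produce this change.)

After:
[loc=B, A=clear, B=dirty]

Right

try  Left: loc=A A=clear B=dirty
try Right: loc=B A=clear B=dirty  ← match
try  Suck: loc=A A=clear B=dirty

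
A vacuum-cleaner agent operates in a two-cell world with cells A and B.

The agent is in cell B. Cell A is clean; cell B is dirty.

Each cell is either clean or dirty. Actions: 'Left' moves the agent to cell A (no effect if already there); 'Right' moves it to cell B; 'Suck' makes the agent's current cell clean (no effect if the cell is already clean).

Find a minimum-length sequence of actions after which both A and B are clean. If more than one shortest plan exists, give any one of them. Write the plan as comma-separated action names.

Suck

1) do Suck; now <B|clean|clean>
min 1: B is dirty, one Suck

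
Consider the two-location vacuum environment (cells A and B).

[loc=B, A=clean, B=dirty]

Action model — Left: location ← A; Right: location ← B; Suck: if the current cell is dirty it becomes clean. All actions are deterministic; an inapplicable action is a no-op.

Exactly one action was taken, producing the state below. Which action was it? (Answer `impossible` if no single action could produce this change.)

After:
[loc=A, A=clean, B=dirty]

Left

try  Left: in A — A clean, B dirty  ← match
try Right: in B — A clean, B dirty
try  Suck: in B — A clean, B clean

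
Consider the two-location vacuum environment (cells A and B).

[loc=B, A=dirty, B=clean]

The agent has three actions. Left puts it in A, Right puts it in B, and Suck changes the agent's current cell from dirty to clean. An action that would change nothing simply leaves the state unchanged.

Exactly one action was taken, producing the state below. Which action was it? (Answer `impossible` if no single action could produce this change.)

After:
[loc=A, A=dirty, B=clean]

Left

try  Left: <A|dirty|clean>  ← match
try Right: <B|dirty|clean>
try  Suck: <B|dirty|clean>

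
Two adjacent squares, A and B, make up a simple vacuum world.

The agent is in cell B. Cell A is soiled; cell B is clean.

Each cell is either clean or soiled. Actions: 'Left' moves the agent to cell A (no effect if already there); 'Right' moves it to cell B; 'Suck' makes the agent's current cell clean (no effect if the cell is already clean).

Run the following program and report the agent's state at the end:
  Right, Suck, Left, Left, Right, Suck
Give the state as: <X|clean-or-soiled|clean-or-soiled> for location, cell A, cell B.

step 1/6 (Right): <B|soiled|clean>
step 2/6 (Suck): <B|soiled|clean>
step 3/6 (Left): <A|soiled|clean>
step 4/6 (Left): <A|soiled|clean>
step 5/6 (Right): <B|soiled|clean>
step 6/6 (Suck): <B|soiled|clean>

<B|soiled|clean>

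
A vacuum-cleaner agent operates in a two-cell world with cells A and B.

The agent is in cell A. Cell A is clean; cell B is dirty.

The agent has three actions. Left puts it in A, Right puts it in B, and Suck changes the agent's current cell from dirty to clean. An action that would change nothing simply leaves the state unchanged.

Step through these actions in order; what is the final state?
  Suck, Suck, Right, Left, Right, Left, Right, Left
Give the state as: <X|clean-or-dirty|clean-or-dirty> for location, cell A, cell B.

[1] after Suck: <A|clean|dirty>
[2] after Suck: <A|clean|dirty>
[3] after Right: <B|clean|dirty>
[4] after Left: <A|clean|dirty>
[5] after Right: <B|clean|dirty>
[6] after Left: <A|clean|dirty>
[7] after Right: <B|clean|dirty>
[8] after Left: <A|clean|dirty>

<A|clean|dirty>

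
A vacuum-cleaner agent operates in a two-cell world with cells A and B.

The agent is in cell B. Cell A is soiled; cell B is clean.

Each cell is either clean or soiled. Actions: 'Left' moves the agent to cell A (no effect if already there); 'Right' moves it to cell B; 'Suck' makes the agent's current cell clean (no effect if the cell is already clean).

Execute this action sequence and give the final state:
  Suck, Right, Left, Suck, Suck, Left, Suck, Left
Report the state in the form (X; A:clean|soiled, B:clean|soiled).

[1] after Suck: (B; A:soiled, B:clean)
[2] after Right: (B; A:soiled, B:clean)
[3] after Left: (A; A:soiled, B:clean)
[4] after Suck: (A; A:clean, B:clean)
[5] after Suck: (A; A:clean, B:clean)
[6] after Left: (A; A:clean, B:clean)
[7] after Suck: (A; A:clean, B:clean)
[8] after Left: (A; A:clean, B:clean)

(A; A:clean, B:clean)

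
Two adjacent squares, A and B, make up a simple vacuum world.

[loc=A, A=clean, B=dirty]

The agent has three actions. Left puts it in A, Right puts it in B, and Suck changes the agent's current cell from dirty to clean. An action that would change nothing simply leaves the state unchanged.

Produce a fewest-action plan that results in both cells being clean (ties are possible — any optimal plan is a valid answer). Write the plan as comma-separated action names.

t=1 Right ⇒ (B; A:clean, B:dirty)
t=2 Suck ⇒ (B; A:clean, B:clean)
min 2: go B then Suck

Right, Suck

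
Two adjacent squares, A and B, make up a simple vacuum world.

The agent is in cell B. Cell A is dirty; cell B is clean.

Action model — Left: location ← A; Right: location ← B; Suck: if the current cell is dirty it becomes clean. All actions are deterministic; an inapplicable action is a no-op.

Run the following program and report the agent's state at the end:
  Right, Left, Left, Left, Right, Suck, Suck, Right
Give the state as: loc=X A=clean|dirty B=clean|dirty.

loc=B A=dirty B=clean

step 1/8 (Right): loc=B A=dirty B=clean
step 2/8 (Left): loc=A A=dirty B=clean
step 3/8 (Left): loc=A A=dirty B=clean
step 4/8 (Left): loc=A A=dirty B=clean
step 5/8 (Right): loc=B A=dirty B=clean
step 6/8 (Suck): loc=B A=dirty B=clean
step 7/8 (Suck): loc=B A=dirty B=clean
step 8/8 (Right): loc=B A=dirty B=clean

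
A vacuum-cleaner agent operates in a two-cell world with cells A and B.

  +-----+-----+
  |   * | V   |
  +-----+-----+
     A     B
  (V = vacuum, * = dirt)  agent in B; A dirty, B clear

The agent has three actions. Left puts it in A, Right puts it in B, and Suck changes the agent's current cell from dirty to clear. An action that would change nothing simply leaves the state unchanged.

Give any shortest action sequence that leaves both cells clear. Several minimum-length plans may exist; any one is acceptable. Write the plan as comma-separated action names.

step 1/2 (Left): in A — A dirty, B clear
step 2/2 (Suck): in A — A clear, B clear
min 2: go A then Suck

Left, Suck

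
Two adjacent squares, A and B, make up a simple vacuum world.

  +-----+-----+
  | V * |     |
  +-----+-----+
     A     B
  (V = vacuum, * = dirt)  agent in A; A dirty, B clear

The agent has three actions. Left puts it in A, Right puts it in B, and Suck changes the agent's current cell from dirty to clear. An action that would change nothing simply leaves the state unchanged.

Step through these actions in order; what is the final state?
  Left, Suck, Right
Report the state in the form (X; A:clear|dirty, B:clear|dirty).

(B; A:clear, B:clear)

1) do Left; now (A; A:dirty, B:clear)
2) do Suck; now (A; A:clear, B:clear)
3) do Right; now (B; A:clear, B:clear)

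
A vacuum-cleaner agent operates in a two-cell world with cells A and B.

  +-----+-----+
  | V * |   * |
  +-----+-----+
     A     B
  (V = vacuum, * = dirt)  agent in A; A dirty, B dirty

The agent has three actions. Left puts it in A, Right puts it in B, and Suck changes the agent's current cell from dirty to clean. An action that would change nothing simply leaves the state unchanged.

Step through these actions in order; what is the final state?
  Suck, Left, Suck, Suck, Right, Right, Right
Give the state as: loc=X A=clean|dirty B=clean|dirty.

loc=B A=clean B=dirty

Suck (#1): loc=A A=clean B=dirty
Left (#2): loc=A A=clean B=dirty
Suck (#3): loc=A A=clean B=dirty
Suck (#4): loc=A A=clean B=dirty
Right (#5): loc=B A=clean B=dirty
Right (#6): loc=B A=clean B=dirty
Right (#7): loc=B A=clean B=dirty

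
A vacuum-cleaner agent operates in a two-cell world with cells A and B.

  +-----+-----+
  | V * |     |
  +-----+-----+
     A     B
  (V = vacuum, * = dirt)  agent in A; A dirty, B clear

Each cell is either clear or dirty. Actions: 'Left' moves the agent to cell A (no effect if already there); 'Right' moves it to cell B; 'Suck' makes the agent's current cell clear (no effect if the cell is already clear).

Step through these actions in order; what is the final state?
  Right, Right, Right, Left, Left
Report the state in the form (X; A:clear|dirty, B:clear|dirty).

(A; A:dirty, B:clear)

t=1 Right ⇒ (B; A:dirty, B:clear)
t=2 Right ⇒ (B; A:dirty, B:clear)
t=3 Right ⇒ (B; A:dirty, B:clear)
t=4 Left ⇒ (A; A:dirty, B:clear)
t=5 Left ⇒ (A; A:dirty, B:clear)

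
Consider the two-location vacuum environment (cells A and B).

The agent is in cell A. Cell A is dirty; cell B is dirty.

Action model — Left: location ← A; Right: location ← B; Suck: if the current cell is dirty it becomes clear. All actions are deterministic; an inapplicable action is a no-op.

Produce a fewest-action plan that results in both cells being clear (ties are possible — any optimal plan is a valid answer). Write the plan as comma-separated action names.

Suck, Right, Suck

[1] after Suck: in A — A clear, B dirty
[2] after Right: in B — A clear, B dirty
[3] after Suck: in B — A clear, B clear
min 3: Suck A + move + Suck B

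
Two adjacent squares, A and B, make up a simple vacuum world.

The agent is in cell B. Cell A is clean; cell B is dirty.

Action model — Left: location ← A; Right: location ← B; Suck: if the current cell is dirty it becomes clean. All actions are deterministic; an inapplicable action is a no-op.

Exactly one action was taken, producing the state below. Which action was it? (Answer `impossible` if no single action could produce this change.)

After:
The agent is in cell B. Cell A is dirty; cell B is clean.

try  Left: (A; A:clean, B:dirty)
try Right: (B; A:clean, B:dirty)
try  Suck: (B; A:clean, B:clean)
no single action produces the after-state

impossible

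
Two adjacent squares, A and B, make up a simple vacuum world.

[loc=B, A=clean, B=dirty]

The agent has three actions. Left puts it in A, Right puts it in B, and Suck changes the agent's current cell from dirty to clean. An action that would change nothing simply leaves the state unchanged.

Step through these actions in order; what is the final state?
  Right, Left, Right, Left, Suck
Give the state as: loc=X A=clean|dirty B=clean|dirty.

loc=A A=clean B=dirty

step 1/5 (Right): loc=B A=clean B=dirty
step 2/5 (Left): loc=A A=clean B=dirty
step 3/5 (Right): loc=B A=clean B=dirty
step 4/5 (Left): loc=A A=clean B=dirty
step 5/5 (Suck): loc=A A=clean B=dirty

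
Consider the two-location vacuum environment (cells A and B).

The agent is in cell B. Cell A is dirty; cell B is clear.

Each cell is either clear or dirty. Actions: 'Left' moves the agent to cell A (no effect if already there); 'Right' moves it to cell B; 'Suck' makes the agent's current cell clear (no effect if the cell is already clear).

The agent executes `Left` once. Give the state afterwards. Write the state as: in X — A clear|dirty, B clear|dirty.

in A — A dirty, B clear

start: in B — A dirty, B clear
step 1/1 (Left): in A — A dirty, B clear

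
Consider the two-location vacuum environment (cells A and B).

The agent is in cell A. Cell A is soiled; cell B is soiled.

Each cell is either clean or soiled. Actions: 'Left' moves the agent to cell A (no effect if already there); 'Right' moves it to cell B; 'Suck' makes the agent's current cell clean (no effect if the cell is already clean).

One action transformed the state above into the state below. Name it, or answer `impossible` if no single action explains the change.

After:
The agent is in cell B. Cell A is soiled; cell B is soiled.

try  Left: <A|soiled|soiled>
try Right: <B|soiled|soiled>  ← match
try  Suck: <A|clean|soiled>

Right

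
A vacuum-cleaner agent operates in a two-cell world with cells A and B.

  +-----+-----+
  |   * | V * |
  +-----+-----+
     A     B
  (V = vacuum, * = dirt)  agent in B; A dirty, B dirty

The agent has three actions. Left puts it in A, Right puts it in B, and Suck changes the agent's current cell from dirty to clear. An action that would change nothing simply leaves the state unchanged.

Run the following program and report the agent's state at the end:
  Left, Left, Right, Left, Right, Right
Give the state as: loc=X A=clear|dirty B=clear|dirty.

loc=B A=dirty B=dirty

[1] after Left: loc=A A=dirty B=dirty
[2] after Left: loc=A A=dirty B=dirty
[3] after Right: loc=B A=dirty B=dirty
[4] after Left: loc=A A=dirty B=dirty
[5] after Right: loc=B A=dirty B=dirty
[6] after Right: loc=B A=dirty B=dirty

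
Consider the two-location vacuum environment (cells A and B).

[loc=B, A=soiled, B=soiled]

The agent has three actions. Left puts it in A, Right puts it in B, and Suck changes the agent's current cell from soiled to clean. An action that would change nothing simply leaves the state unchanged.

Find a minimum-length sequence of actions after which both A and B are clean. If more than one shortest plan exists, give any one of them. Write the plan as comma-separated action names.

Suck, Left, Suck

t=1 Suck ⇒ (B; A:soiled, B:clean)
t=2 Left ⇒ (A; A:soiled, B:clean)
t=3 Suck ⇒ (A; A:clean, B:clean)
min 3: Suck B + move + Suck A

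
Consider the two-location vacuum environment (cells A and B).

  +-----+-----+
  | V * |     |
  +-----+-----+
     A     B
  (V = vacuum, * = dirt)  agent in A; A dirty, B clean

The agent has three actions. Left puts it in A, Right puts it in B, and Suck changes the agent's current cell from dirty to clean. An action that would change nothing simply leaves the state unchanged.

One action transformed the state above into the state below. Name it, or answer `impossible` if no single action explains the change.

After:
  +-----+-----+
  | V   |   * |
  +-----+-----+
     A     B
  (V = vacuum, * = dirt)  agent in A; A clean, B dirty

impossible

try  Left: <A|dirty|clean>
try Right: <B|dirty|clean>
try  Suck: <A|clean|clean>
no single action produces the after-state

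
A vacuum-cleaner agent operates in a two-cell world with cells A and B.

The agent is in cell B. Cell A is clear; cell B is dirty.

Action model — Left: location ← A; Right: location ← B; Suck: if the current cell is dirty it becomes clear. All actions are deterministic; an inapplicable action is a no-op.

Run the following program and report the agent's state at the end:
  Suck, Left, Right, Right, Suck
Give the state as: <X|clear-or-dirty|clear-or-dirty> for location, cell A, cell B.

1. Suck → <B|clear|clear>
2. Left → <A|clear|clear>
3. Right → <B|clear|clear>
4. Right → <B|clear|clear>
5. Suck → <B|clear|clear>

<B|clear|clear>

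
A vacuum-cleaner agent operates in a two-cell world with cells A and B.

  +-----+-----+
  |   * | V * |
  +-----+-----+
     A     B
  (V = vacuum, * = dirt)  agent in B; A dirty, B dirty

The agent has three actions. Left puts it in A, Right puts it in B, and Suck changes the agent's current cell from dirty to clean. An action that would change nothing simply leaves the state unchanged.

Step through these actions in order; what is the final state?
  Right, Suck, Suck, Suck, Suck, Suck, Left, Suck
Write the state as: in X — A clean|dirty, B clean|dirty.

in A — A clean, B clean

step 1/8 (Right): in B — A dirty, B dirty
step 2/8 (Suck): in B — A dirty, B clean
step 3/8 (Suck): in B — A dirty, B clean
step 4/8 (Suck): in B — A dirty, B clean
step 5/8 (Suck): in B — A dirty, B clean
step 6/8 (Suck): in B — A dirty, B clean
step 7/8 (Left): in A — A dirty, B clean
step 8/8 (Suck): in A — A clean, B clean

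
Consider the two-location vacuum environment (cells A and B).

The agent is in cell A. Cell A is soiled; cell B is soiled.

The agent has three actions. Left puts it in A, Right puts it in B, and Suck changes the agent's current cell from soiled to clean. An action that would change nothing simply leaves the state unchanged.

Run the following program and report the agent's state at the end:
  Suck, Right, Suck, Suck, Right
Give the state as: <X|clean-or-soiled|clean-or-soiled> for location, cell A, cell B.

<B|clean|clean>

[1] after Suck: <A|clean|soiled>
[2] after Right: <B|clean|soiled>
[3] after Suck: <B|clean|clean>
[4] after Suck: <B|clean|clean>
[5] after Right: <B|clean|clean>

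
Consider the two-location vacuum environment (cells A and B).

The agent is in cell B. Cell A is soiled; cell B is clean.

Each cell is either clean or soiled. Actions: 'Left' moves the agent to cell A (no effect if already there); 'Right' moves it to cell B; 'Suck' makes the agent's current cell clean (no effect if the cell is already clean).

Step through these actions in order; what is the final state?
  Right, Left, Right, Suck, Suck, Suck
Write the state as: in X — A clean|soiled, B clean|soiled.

Right (#1): in B — A soiled, B clean
Left (#2): in A — A soiled, B clean
Right (#3): in B — A soiled, B clean
Suck (#4): in B — A soiled, B clean
Suck (#5): in B — A soiled, B clean
Suck (#6): in B — A soiled, B clean

in B — A soiled, B clean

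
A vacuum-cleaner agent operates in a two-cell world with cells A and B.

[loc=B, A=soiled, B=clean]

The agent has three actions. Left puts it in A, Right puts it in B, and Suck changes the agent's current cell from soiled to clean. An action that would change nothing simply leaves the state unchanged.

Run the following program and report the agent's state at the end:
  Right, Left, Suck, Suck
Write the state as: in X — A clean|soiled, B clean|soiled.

in A — A clean, B clean

t=1 Right ⇒ in B — A soiled, B clean
t=2 Left ⇒ in A — A soiled, B clean
t=3 Suck ⇒ in A — A clean, B clean
t=4 Suck ⇒ in A — A clean, B clean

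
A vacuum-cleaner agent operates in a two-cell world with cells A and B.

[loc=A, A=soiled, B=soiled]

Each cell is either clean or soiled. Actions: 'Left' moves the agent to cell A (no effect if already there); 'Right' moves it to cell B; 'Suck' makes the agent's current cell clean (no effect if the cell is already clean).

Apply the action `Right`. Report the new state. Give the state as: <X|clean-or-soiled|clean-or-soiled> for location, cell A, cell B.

start: <A|soiled|soiled>
step 1/1 (Right): <B|soiled|soiled>

<B|soiled|soiled>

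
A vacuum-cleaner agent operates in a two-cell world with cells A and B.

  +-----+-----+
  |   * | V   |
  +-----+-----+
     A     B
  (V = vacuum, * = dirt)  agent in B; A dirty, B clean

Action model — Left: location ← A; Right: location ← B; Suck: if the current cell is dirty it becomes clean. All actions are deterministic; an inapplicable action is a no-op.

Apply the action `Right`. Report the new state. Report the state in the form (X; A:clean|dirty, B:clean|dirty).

(B; A:dirty, B:clean)

start: (B; A:dirty, B:clean)
t=1 Right ⇒ (B; A:dirty, B:clean)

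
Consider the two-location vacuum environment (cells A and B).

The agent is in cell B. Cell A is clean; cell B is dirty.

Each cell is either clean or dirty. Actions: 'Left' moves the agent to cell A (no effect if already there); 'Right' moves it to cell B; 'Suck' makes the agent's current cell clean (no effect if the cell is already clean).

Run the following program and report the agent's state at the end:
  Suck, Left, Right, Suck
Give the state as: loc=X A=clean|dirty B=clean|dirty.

loc=B A=clean B=clean

1. Suck → loc=B A=clean B=clean
2. Left → loc=A A=clean B=clean
3. Right → loc=B A=clean B=clean
4. Suck → loc=B A=clean B=clean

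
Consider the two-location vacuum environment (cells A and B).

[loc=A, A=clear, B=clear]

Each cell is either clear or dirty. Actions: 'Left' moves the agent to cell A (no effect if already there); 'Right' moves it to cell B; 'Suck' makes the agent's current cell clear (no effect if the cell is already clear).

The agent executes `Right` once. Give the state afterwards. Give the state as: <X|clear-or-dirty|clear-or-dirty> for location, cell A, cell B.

start: <A|clear|clear>
t=1 Right ⇒ <B|clear|clear>

<B|clear|clear>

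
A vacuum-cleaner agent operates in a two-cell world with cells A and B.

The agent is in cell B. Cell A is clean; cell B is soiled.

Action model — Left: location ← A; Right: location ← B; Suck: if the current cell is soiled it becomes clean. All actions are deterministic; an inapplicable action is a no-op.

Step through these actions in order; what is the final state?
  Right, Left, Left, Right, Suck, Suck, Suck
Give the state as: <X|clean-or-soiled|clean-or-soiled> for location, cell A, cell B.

Right (#1): <B|clean|soiled>
Left (#2): <A|clean|soiled>
Left (#3): <A|clean|soiled>
Right (#4): <B|clean|soiled>
Suck (#5): <B|clean|clean>
Suck (#6): <B|clean|clean>
Suck (#7): <B|clean|clean>

<B|clean|clean>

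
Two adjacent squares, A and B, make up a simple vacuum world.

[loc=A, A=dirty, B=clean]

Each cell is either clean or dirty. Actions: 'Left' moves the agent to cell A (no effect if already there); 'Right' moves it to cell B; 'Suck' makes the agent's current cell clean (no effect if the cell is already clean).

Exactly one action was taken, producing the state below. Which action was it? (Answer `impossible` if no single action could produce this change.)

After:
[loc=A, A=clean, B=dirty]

try  Left: <A|dirty|clean>
try Right: <B|dirty|clean>
try  Suck: <A|clean|clean>
no single action produces the after-state

impossible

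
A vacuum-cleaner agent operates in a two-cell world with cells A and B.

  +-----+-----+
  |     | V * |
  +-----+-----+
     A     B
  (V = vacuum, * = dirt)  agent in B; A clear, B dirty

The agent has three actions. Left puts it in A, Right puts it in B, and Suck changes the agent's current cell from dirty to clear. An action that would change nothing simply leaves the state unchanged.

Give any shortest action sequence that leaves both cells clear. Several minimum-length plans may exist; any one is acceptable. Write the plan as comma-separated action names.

step 1/1 (Suck): (B; A:clear, B:clear)
min 1: B is dirty, one Suck

Suck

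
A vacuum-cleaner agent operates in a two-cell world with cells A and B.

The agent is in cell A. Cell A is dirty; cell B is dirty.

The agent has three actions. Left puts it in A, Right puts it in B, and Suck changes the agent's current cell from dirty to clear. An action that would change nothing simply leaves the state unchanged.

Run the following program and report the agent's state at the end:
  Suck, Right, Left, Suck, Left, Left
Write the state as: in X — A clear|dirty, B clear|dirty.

step 1/6 (Suck): in A — A clear, B dirty
step 2/6 (Right): in B — A clear, B dirty
step 3/6 (Left): in A — A clear, B dirty
step 4/6 (Suck): in A — A clear, B dirty
step 5/6 (Left): in A — A clear, B dirty
step 6/6 (Left): in A — A clear, B dirty

in A — A clear, B dirty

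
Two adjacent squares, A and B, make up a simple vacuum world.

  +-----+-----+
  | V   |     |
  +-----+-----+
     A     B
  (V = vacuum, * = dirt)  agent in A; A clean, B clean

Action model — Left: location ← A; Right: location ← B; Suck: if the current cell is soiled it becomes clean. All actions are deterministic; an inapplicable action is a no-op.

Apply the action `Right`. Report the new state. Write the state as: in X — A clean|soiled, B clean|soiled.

start: in A — A clean, B clean
[1] after Right: in B — A clean, B clean

in B — A clean, B clean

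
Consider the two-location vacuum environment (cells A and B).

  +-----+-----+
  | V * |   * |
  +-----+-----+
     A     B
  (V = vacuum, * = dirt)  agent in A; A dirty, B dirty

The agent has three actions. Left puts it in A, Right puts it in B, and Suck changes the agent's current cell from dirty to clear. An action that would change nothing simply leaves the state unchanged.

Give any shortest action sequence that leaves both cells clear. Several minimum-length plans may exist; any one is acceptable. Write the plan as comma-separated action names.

Suck, Right, Suck

1. Suck → in A — A clear, B dirty
2. Right → in B — A clear, B dirty
3. Suck → in B — A clear, B clear
min 3: Suck A + move + Suck B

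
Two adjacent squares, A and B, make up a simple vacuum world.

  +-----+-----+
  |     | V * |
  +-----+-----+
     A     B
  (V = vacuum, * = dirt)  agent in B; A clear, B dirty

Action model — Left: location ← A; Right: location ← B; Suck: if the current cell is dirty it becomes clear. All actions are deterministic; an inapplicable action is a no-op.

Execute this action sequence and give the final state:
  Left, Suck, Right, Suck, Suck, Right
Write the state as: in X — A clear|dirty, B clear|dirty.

in B — A clear, B clear

step 1/6 (Left): in A — A clear, B dirty
step 2/6 (Suck): in A — A clear, B dirty
step 3/6 (Right): in B — A clear, B dirty
step 4/6 (Suck): in B — A clear, B clear
step 5/6 (Suck): in B — A clear, B clear
step 6/6 (Right): in B — A clear, B clear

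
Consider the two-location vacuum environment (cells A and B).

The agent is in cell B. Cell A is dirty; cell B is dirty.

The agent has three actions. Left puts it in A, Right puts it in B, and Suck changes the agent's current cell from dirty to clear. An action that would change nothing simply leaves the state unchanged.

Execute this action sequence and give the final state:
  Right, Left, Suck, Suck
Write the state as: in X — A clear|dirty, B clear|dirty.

Right (#1): in B — A dirty, B dirty
Left (#2): in A — A dirty, B dirty
Suck (#3): in A — A clear, B dirty
Suck (#4): in A — A clear, B dirty

in A — A clear, B dirty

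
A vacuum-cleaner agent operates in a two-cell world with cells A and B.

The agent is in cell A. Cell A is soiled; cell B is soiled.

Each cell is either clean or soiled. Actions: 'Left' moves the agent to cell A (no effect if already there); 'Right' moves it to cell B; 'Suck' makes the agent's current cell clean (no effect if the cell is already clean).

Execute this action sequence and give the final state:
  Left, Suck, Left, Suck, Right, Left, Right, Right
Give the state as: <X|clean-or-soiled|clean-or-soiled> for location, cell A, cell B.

1. Left → <A|soiled|soiled>
2. Suck → <A|clean|soiled>
3. Left → <A|clean|soiled>
4. Suck → <A|clean|soiled>
5. Right → <B|clean|soiled>
6. Left → <A|clean|soiled>
7. Right → <B|clean|soiled>
8. Right → <B|clean|soiled>

<B|clean|soiled>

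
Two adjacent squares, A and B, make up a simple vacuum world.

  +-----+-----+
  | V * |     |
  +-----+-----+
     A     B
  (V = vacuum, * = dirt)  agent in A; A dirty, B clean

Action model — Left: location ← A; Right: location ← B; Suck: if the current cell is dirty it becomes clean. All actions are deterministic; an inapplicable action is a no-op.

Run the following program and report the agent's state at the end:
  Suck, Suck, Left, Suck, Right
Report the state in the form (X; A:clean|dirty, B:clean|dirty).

(B; A:clean, B:clean)

t=1 Suck ⇒ (A; A:clean, B:clean)
t=2 Suck ⇒ (A; A:clean, B:clean)
t=3 Left ⇒ (A; A:clean, B:clean)
t=4 Suck ⇒ (A; A:clean, B:clean)
t=5 Right ⇒ (B; A:clean, B:clean)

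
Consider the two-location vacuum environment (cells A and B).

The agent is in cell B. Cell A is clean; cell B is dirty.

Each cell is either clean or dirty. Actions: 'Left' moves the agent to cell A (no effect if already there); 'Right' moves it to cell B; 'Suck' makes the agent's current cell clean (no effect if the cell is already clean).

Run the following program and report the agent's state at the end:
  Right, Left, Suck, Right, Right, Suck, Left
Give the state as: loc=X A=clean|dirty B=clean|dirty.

1. Right → loc=B A=clean B=dirty
2. Left → loc=A A=clean B=dirty
3. Suck → loc=A A=clean B=dirty
4. Right → loc=B A=clean B=dirty
5. Right → loc=B A=clean B=dirty
6. Suck → loc=B A=clean B=clean
7. Left → loc=A A=clean B=clean

loc=A A=clean B=clean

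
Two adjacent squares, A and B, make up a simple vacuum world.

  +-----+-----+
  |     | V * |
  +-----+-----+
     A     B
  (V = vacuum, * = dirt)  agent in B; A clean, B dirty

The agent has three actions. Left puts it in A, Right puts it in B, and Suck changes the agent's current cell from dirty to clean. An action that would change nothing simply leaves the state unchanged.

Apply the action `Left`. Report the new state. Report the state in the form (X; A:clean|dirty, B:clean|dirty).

(A; A:clean, B:dirty)

start: (B; A:clean, B:dirty)
t=1 Left ⇒ (A; A:clean, B:dirty)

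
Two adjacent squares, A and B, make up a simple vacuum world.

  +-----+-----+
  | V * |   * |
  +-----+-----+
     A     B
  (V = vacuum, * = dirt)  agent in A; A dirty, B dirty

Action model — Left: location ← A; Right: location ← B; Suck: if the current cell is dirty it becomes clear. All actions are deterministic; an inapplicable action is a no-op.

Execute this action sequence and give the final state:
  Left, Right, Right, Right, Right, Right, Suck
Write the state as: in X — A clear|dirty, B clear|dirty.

in B — A dirty, B clear

[1] after Left: in A — A dirty, B dirty
[2] after Right: in B — A dirty, B dirty
[3] after Right: in B — A dirty, B dirty
[4] after Right: in B — A dirty, B dirty
[5] after Right: in B — A dirty, B dirty
[6] after Right: in B — A dirty, B dirty
[7] after Suck: in B — A dirty, B clear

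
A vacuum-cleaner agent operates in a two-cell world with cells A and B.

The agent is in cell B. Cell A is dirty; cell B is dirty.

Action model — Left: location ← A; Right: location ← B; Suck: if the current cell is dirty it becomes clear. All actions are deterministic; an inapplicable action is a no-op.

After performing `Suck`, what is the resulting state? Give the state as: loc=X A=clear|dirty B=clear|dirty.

start: loc=B A=dirty B=dirty
1. Suck → loc=B A=dirty B=clear

loc=B A=dirty B=clear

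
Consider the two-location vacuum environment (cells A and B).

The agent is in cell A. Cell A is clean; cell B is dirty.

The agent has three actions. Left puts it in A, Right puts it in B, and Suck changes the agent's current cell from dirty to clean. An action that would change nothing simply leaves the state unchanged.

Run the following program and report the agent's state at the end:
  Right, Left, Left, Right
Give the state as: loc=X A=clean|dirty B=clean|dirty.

1) do Right; now loc=B A=clean B=dirty
2) do Left; now loc=A A=clean B=dirty
3) do Left; now loc=A A=clean B=dirty
4) do Right; now loc=B A=clean B=dirty

loc=B A=clean B=dirty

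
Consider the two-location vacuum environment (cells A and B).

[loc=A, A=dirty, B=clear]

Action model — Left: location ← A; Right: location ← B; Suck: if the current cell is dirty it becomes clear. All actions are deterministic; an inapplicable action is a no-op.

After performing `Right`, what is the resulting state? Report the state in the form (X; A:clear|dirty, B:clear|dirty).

start: (A; A:dirty, B:clear)
[1] after Right: (B; A:dirty, B:clear)

(B; A:dirty, B:clear)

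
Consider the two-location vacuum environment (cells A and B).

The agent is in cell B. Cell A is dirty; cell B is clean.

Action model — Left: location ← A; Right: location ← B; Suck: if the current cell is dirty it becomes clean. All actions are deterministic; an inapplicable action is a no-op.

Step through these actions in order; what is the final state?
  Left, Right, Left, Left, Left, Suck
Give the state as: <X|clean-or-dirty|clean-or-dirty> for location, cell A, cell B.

<A|clean|clean>

step 1/6 (Left): <A|dirty|clean>
step 2/6 (Right): <B|dirty|clean>
step 3/6 (Left): <A|dirty|clean>
step 4/6 (Left): <A|dirty|clean>
step 5/6 (Left): <A|dirty|clean>
step 6/6 (Suck): <A|clean|clean>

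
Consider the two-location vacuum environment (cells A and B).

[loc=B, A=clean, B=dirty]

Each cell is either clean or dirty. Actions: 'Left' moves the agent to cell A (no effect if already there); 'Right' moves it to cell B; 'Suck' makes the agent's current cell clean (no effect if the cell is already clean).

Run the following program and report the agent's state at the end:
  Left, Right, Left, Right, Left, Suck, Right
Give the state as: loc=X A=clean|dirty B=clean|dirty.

1) do Left; now loc=A A=clean B=dirty
2) do Right; now loc=B A=clean B=dirty
3) do Left; now loc=A A=clean B=dirty
4) do Right; now loc=B A=clean B=dirty
5) do Left; now loc=A A=clean B=dirty
6) do Suck; now loc=A A=clean B=dirty
7) do Right; now loc=B A=clean B=dirty

loc=B A=clean B=dirty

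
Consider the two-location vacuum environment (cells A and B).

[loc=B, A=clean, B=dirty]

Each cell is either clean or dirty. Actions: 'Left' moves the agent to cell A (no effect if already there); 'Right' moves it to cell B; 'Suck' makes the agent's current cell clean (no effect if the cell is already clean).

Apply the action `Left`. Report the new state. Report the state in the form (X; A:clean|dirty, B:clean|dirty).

(A; A:clean, B:dirty)

start: (B; A:clean, B:dirty)
1) do Left; now (A; A:clean, B:dirty)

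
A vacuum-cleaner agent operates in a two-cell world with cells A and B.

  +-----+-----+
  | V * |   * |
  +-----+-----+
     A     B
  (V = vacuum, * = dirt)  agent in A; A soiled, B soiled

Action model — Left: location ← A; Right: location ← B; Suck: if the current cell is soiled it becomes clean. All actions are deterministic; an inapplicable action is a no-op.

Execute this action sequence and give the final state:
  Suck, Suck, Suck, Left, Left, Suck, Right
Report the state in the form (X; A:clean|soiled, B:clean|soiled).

(B; A:clean, B:soiled)

1. Suck → (A; A:clean, B:soiled)
2. Suck → (A; A:clean, B:soiled)
3. Suck → (A; A:clean, B:soiled)
4. Left → (A; A:clean, B:soiled)
5. Left → (A; A:clean, B:soiled)
6. Suck → (A; A:clean, B:soiled)
7. Right → (B; A:clean, B:soiled)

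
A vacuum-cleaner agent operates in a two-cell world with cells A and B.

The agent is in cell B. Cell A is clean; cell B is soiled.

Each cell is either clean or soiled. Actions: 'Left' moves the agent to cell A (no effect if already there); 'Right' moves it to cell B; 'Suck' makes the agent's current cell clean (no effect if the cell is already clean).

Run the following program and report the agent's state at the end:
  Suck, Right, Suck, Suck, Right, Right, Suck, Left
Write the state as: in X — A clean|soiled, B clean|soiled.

in A — A clean, B clean

Suck (#1): in B — A clean, B clean
Right (#2): in B — A clean, B clean
Suck (#3): in B — A clean, B clean
Suck (#4): in B — A clean, B clean
Right (#5): in B — A clean, B clean
Right (#6): in B — A clean, B clean
Suck (#7): in B — A clean, B clean
Left (#8): in A — A clean, B clean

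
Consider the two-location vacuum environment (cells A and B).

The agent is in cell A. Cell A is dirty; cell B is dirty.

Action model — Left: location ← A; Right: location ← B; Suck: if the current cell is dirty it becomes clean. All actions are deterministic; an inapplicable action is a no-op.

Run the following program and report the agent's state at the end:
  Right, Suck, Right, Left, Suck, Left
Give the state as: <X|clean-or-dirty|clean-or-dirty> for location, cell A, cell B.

1) do Right; now <B|dirty|dirty>
2) do Suck; now <B|dirty|clean>
3) do Right; now <B|dirty|clean>
4) do Left; now <A|dirty|clean>
5) do Suck; now <A|clean|clean>
6) do Left; now <A|clean|clean>

<A|clean|clean>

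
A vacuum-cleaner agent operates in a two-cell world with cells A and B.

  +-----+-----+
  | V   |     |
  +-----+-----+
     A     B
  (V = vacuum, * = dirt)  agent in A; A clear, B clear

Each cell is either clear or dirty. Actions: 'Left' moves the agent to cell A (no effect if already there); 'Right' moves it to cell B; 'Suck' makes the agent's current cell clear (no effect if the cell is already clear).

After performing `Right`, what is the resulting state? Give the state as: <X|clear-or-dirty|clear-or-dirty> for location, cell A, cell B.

<B|clear|clear>

start: <A|clear|clear>
1. Right → <B|clear|clear>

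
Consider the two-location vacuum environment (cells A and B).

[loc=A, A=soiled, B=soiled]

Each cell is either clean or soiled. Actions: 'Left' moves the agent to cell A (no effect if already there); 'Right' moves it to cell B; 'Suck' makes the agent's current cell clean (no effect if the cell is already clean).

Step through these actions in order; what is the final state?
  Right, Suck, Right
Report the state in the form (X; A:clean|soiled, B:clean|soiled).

(B; A:soiled, B:clean)

[1] after Right: (B; A:soiled, B:soiled)
[2] after Suck: (B; A:soiled, B:clean)
[3] after Right: (B; A:soiled, B:clean)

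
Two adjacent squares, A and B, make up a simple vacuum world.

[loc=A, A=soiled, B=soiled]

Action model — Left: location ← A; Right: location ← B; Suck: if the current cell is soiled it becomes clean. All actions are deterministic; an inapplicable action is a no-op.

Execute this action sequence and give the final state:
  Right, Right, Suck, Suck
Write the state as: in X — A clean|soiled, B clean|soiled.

in B — A soiled, B clean

1. Right → in B — A soiled, B soiled
2. Right → in B — A soiled, B soiled
3. Suck → in B — A soiled, B clean
4. Suck → in B — A soiled, B clean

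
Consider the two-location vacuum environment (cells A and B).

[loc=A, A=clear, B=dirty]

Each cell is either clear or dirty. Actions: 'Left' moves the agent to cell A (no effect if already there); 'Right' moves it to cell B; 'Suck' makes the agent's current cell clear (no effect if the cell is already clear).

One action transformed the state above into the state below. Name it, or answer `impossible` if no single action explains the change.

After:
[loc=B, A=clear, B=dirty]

Right

try  Left: in A — A clear, B dirty
try Right: in B — A clear, B dirty  ← match
try  Suck: in A — A clear, B dirty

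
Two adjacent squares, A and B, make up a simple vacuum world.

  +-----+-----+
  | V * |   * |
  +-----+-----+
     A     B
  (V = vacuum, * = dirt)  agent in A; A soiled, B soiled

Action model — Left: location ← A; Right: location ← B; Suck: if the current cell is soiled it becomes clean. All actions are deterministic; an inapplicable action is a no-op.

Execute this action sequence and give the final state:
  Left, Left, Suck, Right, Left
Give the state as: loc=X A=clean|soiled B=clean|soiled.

1) do Left; now loc=A A=soiled B=soiled
2) do Left; now loc=A A=soiled B=soiled
3) do Suck; now loc=A A=clean B=soiled
4) do Right; now loc=B A=clean B=soiled
5) do Left; now loc=A A=clean B=soiled

loc=A A=clean B=soiled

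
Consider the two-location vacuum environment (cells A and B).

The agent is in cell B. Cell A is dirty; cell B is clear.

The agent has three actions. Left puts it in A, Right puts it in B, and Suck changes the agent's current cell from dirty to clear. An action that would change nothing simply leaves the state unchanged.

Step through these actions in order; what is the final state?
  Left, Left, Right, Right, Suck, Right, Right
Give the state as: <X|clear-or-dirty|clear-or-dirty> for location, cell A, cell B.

<B|dirty|clear>

step 1/7 (Left): <A|dirty|clear>
step 2/7 (Left): <A|dirty|clear>
step 3/7 (Right): <B|dirty|clear>
step 4/7 (Right): <B|dirty|clear>
step 5/7 (Suck): <B|dirty|clear>
step 6/7 (Right): <B|dirty|clear>
step 7/7 (Right): <B|dirty|clear>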